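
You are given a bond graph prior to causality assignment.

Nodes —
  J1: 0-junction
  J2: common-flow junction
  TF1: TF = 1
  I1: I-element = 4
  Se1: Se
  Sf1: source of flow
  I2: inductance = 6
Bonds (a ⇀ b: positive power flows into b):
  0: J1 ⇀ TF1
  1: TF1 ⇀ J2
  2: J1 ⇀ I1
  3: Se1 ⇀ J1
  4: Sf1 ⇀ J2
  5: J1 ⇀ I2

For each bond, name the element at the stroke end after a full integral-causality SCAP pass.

#0 stroke→TF1
#1 stroke→J2
#2 stroke→I1
#3 stroke→J1
#4 stroke→Sf1
#5 stroke→I2

bond 3 stroke→J1  (Se1: effort source, stroke at far end)
bond 4 stroke→Sf1  (Sf1 (Sf) sets flow on bond)
bond 0 stroke→TF1  (common-e at J1 fixed by 3)
bond 2 stroke→I1  (0-jn J1 has e-setter on 3)
bond 5 stroke→I2  (0-jn J1 has e-setter on 3)
bond 1 stroke→J2  (J2 flow already set via bond 4)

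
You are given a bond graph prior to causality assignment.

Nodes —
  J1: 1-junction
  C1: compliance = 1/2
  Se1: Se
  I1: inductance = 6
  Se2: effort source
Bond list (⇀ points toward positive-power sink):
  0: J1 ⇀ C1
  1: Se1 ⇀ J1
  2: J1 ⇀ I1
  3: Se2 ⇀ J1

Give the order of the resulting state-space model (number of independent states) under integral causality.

bond 1 |J1  (Se1: effort source, stroke at far end)
bond 3 |J1  (source Se2 imposes e)
bond 0 |J1  (C1: C, integral causality)
bond 2 |I1  (closing 1-jn rule on J1)

2  (C1, I1 all integral)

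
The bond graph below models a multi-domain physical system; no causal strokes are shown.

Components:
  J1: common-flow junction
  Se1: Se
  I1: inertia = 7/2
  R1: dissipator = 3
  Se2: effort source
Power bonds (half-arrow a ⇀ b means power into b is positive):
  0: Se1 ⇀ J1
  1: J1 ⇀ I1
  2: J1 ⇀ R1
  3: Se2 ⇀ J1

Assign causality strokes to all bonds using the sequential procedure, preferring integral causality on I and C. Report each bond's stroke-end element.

bond 0 |J1
bond 1 |I1
bond 2 |J1
bond 3 |J1

β0 →J1  (Se1 (Se) sets effort on bond)
β3 →J1  (Se2 fixes effort; stroke away)
β1 →I1  (I1 outputs flow p/I1)
β2 →J1  (J1 flow already set via bond 1)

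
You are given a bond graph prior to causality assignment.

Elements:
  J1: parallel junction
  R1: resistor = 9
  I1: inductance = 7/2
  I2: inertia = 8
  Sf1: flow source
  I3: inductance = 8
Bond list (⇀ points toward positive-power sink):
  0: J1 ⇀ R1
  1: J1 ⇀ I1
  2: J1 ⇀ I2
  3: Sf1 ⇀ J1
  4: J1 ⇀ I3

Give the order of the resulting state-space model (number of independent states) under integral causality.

3  (I1, I2, I3 all integral)

β3 stroke at Sf1  (Sf1 fixes flow; stroke at Sf1)
β1 stroke at I1  (I1 integral (f out))
β2 stroke at I2  (I2 integral (f out))
β4 stroke at I3  (I3 integral (f out))
β0 stroke at J1  (J1: last free bond brings effort in)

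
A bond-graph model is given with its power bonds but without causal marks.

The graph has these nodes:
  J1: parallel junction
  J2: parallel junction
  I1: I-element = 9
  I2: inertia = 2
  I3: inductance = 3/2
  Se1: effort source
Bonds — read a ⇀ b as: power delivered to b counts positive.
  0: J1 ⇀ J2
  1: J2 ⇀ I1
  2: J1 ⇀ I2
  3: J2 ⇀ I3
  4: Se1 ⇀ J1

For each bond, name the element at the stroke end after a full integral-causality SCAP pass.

β4 stroke at J1  (Se1 (Se) sets effort on bond)
β0 stroke at J2  (J1 effort already set via bond 4)
β2 stroke at I2  (0-jn J1 has e-setter on 4)
β1 stroke at I1  (common-e at J2 fixed by 0)
β3 stroke at I3  (0-jn J2 has e-setter on 0)

bond 0 stroke→J2
bond 1 stroke→I1
bond 2 stroke→I2
bond 3 stroke→I3
bond 4 stroke→J1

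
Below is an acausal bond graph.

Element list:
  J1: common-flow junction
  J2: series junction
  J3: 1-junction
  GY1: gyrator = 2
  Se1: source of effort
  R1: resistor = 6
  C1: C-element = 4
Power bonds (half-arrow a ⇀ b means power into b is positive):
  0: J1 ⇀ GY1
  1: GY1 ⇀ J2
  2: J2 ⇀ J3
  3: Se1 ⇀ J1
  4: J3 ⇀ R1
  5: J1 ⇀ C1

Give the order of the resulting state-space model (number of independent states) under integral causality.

1  (C1 all integral)

β3 →J1  (Se1 fixes effort; stroke away)
β5 →J1  (C1: C, integral causality)
β0 →GY1  (only one flow-in slot at J1)
β1 →GY1  (GY1 both-in/both-out from 0)
β2 →J2  (J2: bond 1 brought flow, rest push out)
β4 →J3  (1-jn J3 has f-setter on 2)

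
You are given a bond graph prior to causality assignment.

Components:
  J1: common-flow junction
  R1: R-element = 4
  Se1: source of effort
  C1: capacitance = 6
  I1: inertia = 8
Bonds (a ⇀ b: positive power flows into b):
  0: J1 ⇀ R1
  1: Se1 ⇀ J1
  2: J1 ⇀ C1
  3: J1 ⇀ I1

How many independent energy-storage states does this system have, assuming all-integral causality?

2  (C1, I1 all integral)

b1 stroke at J1  (Se1 (Se) sets effort on bond)
b2 stroke at J1  (prefer integral on C1)
b3 stroke at I1  (I1: I, integral causality)
b0 stroke at J1  (J1: bond 3 brought flow, rest push out)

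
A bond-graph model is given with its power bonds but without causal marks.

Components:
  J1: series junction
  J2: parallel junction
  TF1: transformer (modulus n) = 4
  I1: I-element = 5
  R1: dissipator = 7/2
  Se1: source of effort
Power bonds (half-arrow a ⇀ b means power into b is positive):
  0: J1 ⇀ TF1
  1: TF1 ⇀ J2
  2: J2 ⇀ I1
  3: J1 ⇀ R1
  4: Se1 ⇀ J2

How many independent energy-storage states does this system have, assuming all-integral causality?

1  (I1 all integral)

b4 |J2  (source Se1 imposes e)
b1 |TF1  (common-e at J2 fixed by 4)
b2 |I1  (J2 effort already set via bond 4)
b0 |J1  (TF TF1: opposite of bond 1)
b3 |R1  (closing 1-jn rule on J1)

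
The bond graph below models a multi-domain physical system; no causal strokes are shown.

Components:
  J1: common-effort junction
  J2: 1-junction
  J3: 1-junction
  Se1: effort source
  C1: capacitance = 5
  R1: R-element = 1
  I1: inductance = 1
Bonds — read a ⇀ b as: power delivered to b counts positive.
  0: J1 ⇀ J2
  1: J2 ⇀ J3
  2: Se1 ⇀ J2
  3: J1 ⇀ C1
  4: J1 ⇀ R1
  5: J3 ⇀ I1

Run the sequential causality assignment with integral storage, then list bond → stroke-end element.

β2 stroke→J2  (Se1 (Se) sets effort on bond)
β3 stroke→J1  (prefer integral on C1)
β0 stroke→J2  (common-e at J1 fixed by 3)
β4 stroke→R1  (J1 effort already set via bond 3)
β1 stroke→J3  (J2: last free bond brings flow in)
β5 stroke→I1  (J3: last free bond brings flow in)

β0 →J2
β1 →J3
β2 →J2
β3 →J1
β4 →R1
β5 →I1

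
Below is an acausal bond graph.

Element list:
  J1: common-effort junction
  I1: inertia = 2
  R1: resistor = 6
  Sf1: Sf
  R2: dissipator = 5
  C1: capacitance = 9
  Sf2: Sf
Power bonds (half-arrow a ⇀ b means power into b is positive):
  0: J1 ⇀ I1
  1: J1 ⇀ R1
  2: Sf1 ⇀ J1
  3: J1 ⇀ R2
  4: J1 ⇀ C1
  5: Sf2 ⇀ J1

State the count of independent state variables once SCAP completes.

2  (C1, I1 all integral)

bond 2 |Sf1  (source Sf1 imposes f)
bond 5 |Sf2  (Sf2: flow source, stroke at near end)
bond 0 |I1  (prefer integral on I1)
bond 4 |J1  (C1: C, integral causality)
bond 1 |R1  (common-e at J1 fixed by 4)
bond 3 |R2  (0-jn J1 has e-setter on 4)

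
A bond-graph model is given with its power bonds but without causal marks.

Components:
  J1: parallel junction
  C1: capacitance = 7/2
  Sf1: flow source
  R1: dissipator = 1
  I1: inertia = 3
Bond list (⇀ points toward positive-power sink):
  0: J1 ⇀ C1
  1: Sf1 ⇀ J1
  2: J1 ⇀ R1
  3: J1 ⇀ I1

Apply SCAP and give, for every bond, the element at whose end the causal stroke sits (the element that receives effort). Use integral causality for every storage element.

β0 |J1
β1 |Sf1
β2 |R1
β3 |I1

#1 →Sf1  (Sf1: flow source, stroke at near end)
#0 →J1  (C1 integral (e out))
#2 →R1  (J1 effort already set via bond 0)
#3 →I1  (common-e at J1 fixed by 0)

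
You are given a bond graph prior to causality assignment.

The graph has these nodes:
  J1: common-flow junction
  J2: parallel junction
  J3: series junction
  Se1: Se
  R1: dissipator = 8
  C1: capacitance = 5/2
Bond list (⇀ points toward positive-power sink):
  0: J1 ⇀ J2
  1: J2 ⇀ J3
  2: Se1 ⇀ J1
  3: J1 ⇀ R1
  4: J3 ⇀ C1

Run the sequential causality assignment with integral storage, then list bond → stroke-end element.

β0 |J1
β1 |J2
β2 |J1
β3 |R1
β4 |J3

#2 |J1  (Se1 fixes effort; stroke away)
#4 |J3  (C1: C, integral causality)
#1 |J2  (J3 needs exactly one f-in)
#0 |J1  (0-jn J2 has e-setter on 1)
#3 |R1  (J1: last free bond brings flow in)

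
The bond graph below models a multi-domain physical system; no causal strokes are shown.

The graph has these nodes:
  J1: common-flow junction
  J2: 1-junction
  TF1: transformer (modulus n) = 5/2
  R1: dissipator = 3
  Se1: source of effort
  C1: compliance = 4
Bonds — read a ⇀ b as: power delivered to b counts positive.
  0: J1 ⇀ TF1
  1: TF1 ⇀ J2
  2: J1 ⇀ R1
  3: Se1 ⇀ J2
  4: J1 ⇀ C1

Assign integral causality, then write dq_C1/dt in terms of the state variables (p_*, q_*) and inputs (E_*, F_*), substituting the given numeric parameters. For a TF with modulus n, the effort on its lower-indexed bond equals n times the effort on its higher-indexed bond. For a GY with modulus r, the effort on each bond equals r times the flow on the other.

β3 stroke→J2  (source Se1 imposes e)
β1 stroke→TF1  (J2: last free bond brings flow in)
β0 stroke→J1  (TF1 one-in-one-out from 1)
β4 stroke→J1  (prefer integral on C1)
β2 stroke→R1  (J1 needs exactly one f-in)

dq_C1/dt = 5*E_Se1/6 - q_C1/12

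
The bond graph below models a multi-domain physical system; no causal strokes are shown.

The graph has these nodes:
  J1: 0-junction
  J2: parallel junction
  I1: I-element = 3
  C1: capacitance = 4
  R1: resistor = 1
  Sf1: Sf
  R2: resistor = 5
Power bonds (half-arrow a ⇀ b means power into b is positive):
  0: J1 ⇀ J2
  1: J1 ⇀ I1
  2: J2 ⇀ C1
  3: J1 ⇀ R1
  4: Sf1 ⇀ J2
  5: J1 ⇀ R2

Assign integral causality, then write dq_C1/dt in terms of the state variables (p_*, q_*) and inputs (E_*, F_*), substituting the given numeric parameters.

dq_C1/dt = F_Sf1 - p_I1/3 - 3*q_C1/10

β4 →Sf1  (Sf1 (Sf) sets flow on bond)
β1 →I1  (I1 integral (f out))
β2 →J2  (prefer integral on C1)
β0 →J1  (common-e at J2 fixed by 2)
β3 →R1  (J1 effort already set via bond 0)
β5 →R2  (common-e at J1 fixed by 0)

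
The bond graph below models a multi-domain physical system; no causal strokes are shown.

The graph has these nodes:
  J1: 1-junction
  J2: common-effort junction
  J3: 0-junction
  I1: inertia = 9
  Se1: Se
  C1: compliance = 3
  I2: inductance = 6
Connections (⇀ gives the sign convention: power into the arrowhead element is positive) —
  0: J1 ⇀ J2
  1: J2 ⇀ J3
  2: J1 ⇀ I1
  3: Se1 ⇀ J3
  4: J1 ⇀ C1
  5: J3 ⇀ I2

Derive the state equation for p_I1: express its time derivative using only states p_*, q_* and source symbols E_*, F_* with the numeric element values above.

dp_I1/dt = -E_Se1 - q_C1/3

b3 |J3  (Se1 (Se) sets effort on bond)
b1 |J2  (J3: bond 3 brought effort, rest push out)
b5 |I2  (common-e at J3 fixed by 3)
b0 |J1  (J2 effort already set via bond 1)
b2 |I1  (I1: I, integral causality)
b4 |J1  (common-f at J1 fixed by 2)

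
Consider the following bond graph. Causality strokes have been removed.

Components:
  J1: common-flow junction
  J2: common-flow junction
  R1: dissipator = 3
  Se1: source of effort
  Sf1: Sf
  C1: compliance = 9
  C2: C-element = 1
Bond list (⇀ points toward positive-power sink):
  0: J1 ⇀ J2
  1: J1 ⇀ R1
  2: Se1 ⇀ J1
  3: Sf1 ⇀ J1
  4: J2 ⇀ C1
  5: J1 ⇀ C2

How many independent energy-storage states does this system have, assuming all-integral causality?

2  (C1, C2 all integral)

bond 2 stroke at J1  (Se1 fixes effort; stroke away)
bond 3 stroke at Sf1  (Sf1 fixes flow; stroke at Sf1)
bond 0 stroke at J1  (J1: bond 3 brought flow, rest push out)
bond 1 stroke at J1  (1-jn J1 has f-setter on 3)
bond 5 stroke at J1  (common-f at J1 fixed by 3)
bond 4 stroke at J2  (common-f at J2 fixed by 0)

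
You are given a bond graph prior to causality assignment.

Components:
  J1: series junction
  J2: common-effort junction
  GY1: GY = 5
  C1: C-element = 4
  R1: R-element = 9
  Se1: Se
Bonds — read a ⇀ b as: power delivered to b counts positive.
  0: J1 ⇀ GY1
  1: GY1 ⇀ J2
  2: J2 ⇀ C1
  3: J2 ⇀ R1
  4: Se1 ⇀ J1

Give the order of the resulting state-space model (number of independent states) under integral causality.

bond 4 →J1  (Se1 fixes effort; stroke away)
bond 0 →GY1  (J1 needs exactly one f-in)
bond 1 →GY1  (GY1 both-in/both-out from 0)
bond 2 →J2  (C1 outputs effort q/C1)
bond 3 →R1  (J2 effort already set via bond 2)

1  (C1 all integral)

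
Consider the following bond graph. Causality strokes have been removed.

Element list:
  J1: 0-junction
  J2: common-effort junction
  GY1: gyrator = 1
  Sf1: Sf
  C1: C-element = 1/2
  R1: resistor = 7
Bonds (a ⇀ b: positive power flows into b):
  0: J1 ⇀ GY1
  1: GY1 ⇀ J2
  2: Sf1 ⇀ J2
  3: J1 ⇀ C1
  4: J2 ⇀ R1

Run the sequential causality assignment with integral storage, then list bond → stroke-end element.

b2 stroke at Sf1  (Sf1: flow source, stroke at near end)
b3 stroke at J1  (prefer integral on C1)
b0 stroke at GY1  (0-jn J1 has e-setter on 3)
b1 stroke at GY1  (GY1 both-in/both-out from 0)
b4 stroke at J2  (J2 needs exactly one e-in)

#0 stroke→GY1
#1 stroke→GY1
#2 stroke→Sf1
#3 stroke→J1
#4 stroke→J2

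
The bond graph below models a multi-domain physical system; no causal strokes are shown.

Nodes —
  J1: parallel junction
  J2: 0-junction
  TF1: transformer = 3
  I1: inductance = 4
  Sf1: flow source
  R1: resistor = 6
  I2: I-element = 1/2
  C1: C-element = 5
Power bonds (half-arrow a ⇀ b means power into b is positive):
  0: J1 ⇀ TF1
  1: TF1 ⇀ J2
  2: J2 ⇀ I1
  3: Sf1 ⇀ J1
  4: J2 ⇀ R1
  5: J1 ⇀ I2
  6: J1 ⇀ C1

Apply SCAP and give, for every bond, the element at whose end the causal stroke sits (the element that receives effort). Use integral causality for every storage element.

bond 0 →TF1
bond 1 →J2
bond 2 →I1
bond 3 →Sf1
bond 4 →R1
bond 5 →I2
bond 6 →J1

#3 stroke at Sf1  (Sf1 fixes flow; stroke at Sf1)
#2 stroke at I1  (I1: I, integral causality)
#5 stroke at I2  (I2: I, integral causality)
#6 stroke at J1  (prefer integral on C1)
#0 stroke at TF1  (common-e at J1 fixed by 6)
#1 stroke at J2  (TF1 one-in-one-out from 0)
#4 stroke at R1  (common-e at J2 fixed by 1)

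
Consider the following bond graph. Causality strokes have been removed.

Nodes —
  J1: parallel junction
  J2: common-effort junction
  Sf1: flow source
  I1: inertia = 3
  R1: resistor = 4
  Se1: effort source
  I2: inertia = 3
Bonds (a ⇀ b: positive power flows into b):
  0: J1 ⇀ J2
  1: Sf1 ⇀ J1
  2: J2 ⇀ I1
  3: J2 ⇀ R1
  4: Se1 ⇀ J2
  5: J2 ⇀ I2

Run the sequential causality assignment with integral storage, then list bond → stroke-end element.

bond 1 →Sf1  (Sf1 (Sf) sets flow on bond)
bond 4 →J2  (Se1 fixes effort; stroke away)
bond 0 →J1  (J1: last free bond brings effort in)
bond 2 →I1  (J2: bond 4 brought effort, rest push out)
bond 3 →R1  (J2 effort already set via bond 4)
bond 5 →I2  (common-e at J2 fixed by 4)

#0 stroke at J1
#1 stroke at Sf1
#2 stroke at I1
#3 stroke at R1
#4 stroke at J2
#5 stroke at I2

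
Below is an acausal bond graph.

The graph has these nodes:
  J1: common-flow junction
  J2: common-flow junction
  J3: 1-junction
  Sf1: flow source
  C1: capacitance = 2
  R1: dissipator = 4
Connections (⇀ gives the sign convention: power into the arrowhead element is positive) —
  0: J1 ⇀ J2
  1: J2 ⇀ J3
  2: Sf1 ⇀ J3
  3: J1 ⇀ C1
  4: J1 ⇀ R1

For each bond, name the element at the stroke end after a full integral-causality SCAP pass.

b2 |Sf1  (Sf1 fixes flow; stroke at Sf1)
b1 |J3  (1-jn J3 has f-setter on 2)
b0 |J2  (J2: bond 1 brought flow, rest push out)
b3 |J1  (1-jn J1 has f-setter on 0)
b4 |J1  (J1: bond 0 brought flow, rest push out)

bond 0 stroke→J2
bond 1 stroke→J3
bond 2 stroke→Sf1
bond 3 stroke→J1
bond 4 stroke→J1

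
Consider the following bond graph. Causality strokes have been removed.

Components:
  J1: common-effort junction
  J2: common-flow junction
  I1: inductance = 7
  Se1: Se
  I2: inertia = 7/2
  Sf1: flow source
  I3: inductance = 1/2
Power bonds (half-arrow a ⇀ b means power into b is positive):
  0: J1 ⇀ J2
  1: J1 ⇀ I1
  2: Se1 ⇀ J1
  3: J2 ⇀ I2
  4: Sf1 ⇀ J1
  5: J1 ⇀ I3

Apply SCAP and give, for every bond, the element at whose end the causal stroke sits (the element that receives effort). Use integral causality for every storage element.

#2 stroke→J1  (Se1 fixes effort; stroke away)
#4 stroke→Sf1  (Sf1 fixes flow; stroke at Sf1)
#0 stroke→J2  (J1: bond 2 brought effort, rest push out)
#1 stroke→I1  (common-e at J1 fixed by 2)
#5 stroke→I3  (J1 effort already set via bond 2)
#3 stroke→I2  (J2: last free bond brings flow in)

bond 0 |J2
bond 1 |I1
bond 2 |J1
bond 3 |I2
bond 4 |Sf1
bond 5 |I3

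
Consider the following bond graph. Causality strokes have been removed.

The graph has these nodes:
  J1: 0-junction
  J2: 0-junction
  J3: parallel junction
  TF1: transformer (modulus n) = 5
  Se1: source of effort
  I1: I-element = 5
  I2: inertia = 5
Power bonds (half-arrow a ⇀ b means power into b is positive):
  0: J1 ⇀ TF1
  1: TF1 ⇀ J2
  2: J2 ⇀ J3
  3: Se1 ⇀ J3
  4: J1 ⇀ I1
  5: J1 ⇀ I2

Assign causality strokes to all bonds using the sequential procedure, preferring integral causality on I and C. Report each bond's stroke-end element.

#3 |J3  (source Se1 imposes e)
#2 |J2  (0-jn J3 has e-setter on 3)
#1 |TF1  (common-e at J2 fixed by 2)
#0 |J1  (TF1 one-in-one-out from 1)
#4 |I1  (0-jn J1 has e-setter on 0)
#5 |I2  (0-jn J1 has e-setter on 0)

#0 →J1
#1 →TF1
#2 →J2
#3 →J3
#4 →I1
#5 →I2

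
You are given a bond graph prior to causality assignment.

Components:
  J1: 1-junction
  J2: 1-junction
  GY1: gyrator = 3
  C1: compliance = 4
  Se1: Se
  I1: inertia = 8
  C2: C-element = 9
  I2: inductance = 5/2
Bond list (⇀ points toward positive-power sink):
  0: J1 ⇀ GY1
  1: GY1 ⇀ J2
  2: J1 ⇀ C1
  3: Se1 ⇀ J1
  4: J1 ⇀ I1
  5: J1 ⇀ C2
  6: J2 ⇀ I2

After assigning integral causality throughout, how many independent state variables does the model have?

#3 |J1  (Se1 (Se) sets effort on bond)
#2 |J1  (C1 integral (e out))
#4 |I1  (prefer integral on I1)
#0 |J1  (J1 flow already set via bond 4)
#5 |J1  (common-f at J1 fixed by 4)
#1 |J2  (through GY1, causality inverts; strokes same side of GY1)
#6 |I2  (J2 needs exactly one f-in)

4  (C1, C2, I1, I2 all integral)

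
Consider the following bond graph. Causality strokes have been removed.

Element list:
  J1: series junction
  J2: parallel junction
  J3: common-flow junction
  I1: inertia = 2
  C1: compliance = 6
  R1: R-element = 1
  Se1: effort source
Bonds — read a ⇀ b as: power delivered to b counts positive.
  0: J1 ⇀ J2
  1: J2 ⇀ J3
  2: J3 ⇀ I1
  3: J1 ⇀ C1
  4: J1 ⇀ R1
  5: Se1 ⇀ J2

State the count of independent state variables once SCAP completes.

2  (C1, I1 all integral)

b5 stroke→J2  (Se1: effort source, stroke at far end)
b0 stroke→J1  (common-e at J2 fixed by 5)
b1 stroke→J3  (J2: bond 5 brought effort, rest push out)
b2 stroke→I1  (only one flow-in slot at J3)
b3 stroke→J1  (prefer integral on C1)
b4 stroke→R1  (J1: last free bond brings flow in)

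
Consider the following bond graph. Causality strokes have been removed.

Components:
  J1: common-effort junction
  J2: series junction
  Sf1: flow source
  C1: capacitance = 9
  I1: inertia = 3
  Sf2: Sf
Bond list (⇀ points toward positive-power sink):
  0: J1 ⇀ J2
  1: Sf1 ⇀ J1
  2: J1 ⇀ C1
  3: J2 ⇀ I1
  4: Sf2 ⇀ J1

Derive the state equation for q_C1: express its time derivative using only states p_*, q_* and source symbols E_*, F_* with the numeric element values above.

dq_C1/dt = F_Sf1 + F_Sf2 - p_I1/3

β1 →Sf1  (Sf1 fixes flow; stroke at Sf1)
β4 →Sf2  (Sf2 (Sf) sets flow on bond)
β2 →J1  (C1 integral (e out))
β0 →J2  (common-e at J1 fixed by 2)
β3 →I1  (only one flow-in slot at J2)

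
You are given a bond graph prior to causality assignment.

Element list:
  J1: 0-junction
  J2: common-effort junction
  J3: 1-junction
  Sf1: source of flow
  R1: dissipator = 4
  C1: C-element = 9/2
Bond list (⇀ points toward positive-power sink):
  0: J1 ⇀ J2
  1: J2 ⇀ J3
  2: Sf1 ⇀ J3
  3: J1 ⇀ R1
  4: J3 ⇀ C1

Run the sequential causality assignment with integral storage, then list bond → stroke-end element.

#2 stroke→Sf1  (Sf1 fixes flow; stroke at Sf1)
#1 stroke→J3  (common-f at J3 fixed by 2)
#4 stroke→J3  (common-f at J3 fixed by 2)
#0 stroke→J2  (closing 0-jn rule on J2)
#3 stroke→J1  (J1: last free bond brings effort in)

#0 →J2
#1 →J3
#2 →Sf1
#3 →J1
#4 →J3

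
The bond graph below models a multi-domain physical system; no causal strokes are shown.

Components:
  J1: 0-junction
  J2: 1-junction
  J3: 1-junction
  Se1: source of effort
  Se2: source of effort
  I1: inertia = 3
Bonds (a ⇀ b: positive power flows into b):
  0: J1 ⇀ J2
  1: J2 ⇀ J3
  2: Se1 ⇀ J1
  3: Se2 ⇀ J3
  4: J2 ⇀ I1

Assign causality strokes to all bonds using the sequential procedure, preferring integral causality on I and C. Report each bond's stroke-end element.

β2 stroke at J1  (Se1 fixes effort; stroke away)
β3 stroke at J3  (source Se2 imposes e)
β0 stroke at J2  (0-jn J1 has e-setter on 2)
β1 stroke at J2  (J3 needs exactly one f-in)
β4 stroke at I1  (J2 needs exactly one f-in)

β0 →J2
β1 →J2
β2 →J1
β3 →J3
β4 →I1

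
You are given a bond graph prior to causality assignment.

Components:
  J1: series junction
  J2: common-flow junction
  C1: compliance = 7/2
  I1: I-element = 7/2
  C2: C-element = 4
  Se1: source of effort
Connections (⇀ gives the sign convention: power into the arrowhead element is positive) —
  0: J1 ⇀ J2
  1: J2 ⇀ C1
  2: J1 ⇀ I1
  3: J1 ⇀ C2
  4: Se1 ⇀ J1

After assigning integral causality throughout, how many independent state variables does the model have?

b4 →J1  (Se1 fixes effort; stroke away)
b1 →J2  (prefer integral on C1)
b0 →J1  (closing 1-jn rule on J2)
b2 →I1  (prefer integral on I1)
b3 →J1  (J1 flow already set via bond 2)

3  (C1, C2, I1 all integral)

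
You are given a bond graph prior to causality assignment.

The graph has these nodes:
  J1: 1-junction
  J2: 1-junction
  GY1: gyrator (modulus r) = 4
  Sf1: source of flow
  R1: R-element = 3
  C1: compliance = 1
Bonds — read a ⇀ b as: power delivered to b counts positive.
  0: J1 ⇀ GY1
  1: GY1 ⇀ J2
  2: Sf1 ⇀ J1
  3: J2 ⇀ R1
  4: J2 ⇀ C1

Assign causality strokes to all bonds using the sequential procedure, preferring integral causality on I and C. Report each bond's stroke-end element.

β2 |Sf1  (Sf1: flow source, stroke at near end)
β0 |J1  (J1 flow already set via bond 2)
β1 |J2  (through GY1, causality inverts; strokes same side of GY1)
β4 |J2  (C1 integral (e out))
β3 |R1  (only one flow-in slot at J2)

bond 0 |J1
bond 1 |J2
bond 2 |Sf1
bond 3 |R1
bond 4 |J2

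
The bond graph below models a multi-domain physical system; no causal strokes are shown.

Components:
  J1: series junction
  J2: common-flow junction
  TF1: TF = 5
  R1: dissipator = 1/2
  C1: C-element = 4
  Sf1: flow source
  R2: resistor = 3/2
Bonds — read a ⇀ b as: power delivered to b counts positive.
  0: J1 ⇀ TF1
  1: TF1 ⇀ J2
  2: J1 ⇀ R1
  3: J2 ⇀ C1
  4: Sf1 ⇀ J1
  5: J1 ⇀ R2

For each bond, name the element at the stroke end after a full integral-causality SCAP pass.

bond 0 stroke at J1
bond 1 stroke at TF1
bond 2 stroke at J1
bond 3 stroke at J2
bond 4 stroke at Sf1
bond 5 stroke at J1

b4 →Sf1  (source Sf1 imposes f)
b0 →J1  (1-jn J1 has f-setter on 4)
b2 →J1  (1-jn J1 has f-setter on 4)
b5 →J1  (J1 flow already set via bond 4)
b1 →TF1  (TF1: transformer flips bond 0)
b3 →J2  (J2 flow already set via bond 1)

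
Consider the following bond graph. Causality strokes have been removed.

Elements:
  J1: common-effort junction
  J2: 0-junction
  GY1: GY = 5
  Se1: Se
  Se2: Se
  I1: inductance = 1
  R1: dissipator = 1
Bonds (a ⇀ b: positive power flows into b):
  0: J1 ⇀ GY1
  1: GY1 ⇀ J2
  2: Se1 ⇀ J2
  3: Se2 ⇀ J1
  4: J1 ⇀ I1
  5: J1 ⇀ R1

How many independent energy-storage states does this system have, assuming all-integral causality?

#2 |J2  (source Se1 imposes e)
#3 |J1  (source Se2 imposes e)
#0 |GY1  (J1 effort already set via bond 3)
#4 |I1  (0-jn J1 has e-setter on 3)
#5 |R1  (J1 effort already set via bond 3)
#1 |GY1  (J2: bond 2 brought effort, rest push out)

1  (I1 all integral)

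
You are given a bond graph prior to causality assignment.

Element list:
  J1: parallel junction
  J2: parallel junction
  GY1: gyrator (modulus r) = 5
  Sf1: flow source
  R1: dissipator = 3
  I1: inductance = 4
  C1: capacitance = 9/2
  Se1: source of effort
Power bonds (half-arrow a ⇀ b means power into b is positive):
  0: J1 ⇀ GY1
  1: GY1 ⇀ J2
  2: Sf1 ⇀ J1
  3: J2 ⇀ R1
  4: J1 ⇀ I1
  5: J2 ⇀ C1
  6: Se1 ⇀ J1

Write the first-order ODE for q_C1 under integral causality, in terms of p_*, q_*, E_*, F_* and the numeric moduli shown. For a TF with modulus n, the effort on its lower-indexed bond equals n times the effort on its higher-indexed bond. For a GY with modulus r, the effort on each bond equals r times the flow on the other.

#2 stroke at Sf1  (source Sf1 imposes f)
#6 stroke at J1  (Se1: effort source, stroke at far end)
#0 stroke at GY1  (J1 effort already set via bond 6)
#4 stroke at I1  (common-e at J1 fixed by 6)
#1 stroke at GY1  (through GY1, causality inverts; strokes same side of GY1)
#5 stroke at J2  (prefer integral on C1)
#3 stroke at R1  (common-e at J2 fixed by 5)

dq_C1/dt = E_Se1/5 - 2*q_C1/27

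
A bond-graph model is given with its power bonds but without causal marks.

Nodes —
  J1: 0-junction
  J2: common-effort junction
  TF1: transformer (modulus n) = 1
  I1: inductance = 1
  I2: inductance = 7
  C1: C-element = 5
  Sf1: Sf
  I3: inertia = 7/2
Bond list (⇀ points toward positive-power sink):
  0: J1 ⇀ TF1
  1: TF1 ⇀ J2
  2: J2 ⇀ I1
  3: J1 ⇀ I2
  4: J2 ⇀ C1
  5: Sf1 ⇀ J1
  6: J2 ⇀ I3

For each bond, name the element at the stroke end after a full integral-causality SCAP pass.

bond 0 stroke at J1
bond 1 stroke at TF1
bond 2 stroke at I1
bond 3 stroke at I2
bond 4 stroke at J2
bond 5 stroke at Sf1
bond 6 stroke at I3

β5 stroke→Sf1  (Sf1 fixes flow; stroke at Sf1)
β2 stroke→I1  (I1 integral (f out))
β3 stroke→I2  (I2 outputs flow p/I2)
β0 stroke→J1  (J1: last free bond brings effort in)
β1 stroke→TF1  (TF TF1: opposite of bond 0)
β4 stroke→J2  (C1 outputs effort q/C1)
β6 stroke→I3  (J2: bond 4 brought effort, rest push out)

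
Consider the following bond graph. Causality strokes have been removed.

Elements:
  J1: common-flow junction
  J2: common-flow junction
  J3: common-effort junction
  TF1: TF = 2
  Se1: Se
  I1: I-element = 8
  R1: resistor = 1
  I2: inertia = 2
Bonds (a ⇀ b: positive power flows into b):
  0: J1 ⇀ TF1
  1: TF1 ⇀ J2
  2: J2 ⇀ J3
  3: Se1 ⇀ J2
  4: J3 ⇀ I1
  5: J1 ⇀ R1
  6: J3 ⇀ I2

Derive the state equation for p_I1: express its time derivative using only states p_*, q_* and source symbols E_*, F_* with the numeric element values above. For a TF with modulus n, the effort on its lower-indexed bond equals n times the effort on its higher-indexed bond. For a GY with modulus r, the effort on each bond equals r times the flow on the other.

b3 stroke→J2  (Se1 (Se) sets effort on bond)
b4 stroke→I1  (I1 outputs flow p/I1)
b6 stroke→I2  (I2 outputs flow p/I2)
b2 stroke→J3  (J3: last free bond brings effort in)
b1 stroke→J2  (J2 flow already set via bond 2)
b0 stroke→TF1  (TF1 one-in-one-out from 1)
b5 stroke→J1  (J1 flow already set via bond 0)

dp_I1/dt = E_Se1 - p_I1/32 - p_I2/8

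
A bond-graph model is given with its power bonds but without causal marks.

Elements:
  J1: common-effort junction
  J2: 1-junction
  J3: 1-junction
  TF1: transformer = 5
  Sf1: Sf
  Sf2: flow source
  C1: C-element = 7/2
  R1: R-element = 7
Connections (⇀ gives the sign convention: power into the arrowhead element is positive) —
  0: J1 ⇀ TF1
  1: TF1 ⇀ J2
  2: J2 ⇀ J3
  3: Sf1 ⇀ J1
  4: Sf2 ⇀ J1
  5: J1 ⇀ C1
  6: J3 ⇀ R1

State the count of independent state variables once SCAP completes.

1  (C1 all integral)

bond 3 stroke at Sf1  (Sf1 fixes flow; stroke at Sf1)
bond 4 stroke at Sf2  (Sf2 (Sf) sets flow on bond)
bond 5 stroke at J1  (C1 outputs effort q/C1)
bond 0 stroke at TF1  (common-e at J1 fixed by 5)
bond 1 stroke at J2  (through TF1, causality passes straight; one stroke at TF1)
bond 2 stroke at J3  (closing 1-jn rule on J2)
bond 6 stroke at R1  (closing 1-jn rule on J3)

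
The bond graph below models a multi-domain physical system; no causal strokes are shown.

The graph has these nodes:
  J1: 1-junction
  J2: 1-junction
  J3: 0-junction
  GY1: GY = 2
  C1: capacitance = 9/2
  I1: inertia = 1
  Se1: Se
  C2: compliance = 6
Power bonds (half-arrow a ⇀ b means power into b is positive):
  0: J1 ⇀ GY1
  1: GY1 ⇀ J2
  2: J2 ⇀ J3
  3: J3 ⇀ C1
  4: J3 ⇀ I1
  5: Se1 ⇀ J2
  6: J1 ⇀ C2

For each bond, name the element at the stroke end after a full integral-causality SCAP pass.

β5 stroke at J2  (Se1 fixes effort; stroke away)
β3 stroke at J3  (C1 integral (e out))
β2 stroke at J2  (J3 effort already set via bond 3)
β4 stroke at I1  (common-e at J3 fixed by 3)
β1 stroke at GY1  (only one flow-in slot at J2)
β0 stroke at GY1  (GY GY1: same side as bond 1)
β6 stroke at J1  (common-f at J1 fixed by 0)

b0 stroke at GY1
b1 stroke at GY1
b2 stroke at J2
b3 stroke at J3
b4 stroke at I1
b5 stroke at J2
b6 stroke at J1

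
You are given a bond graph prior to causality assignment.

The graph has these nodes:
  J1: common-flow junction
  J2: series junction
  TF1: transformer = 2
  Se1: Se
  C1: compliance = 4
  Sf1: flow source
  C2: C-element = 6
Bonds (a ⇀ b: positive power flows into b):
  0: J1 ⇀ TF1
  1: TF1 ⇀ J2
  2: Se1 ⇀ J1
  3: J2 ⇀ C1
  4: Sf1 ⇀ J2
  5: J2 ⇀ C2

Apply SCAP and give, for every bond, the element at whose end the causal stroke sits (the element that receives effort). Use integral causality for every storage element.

b0 →TF1
b1 →J2
b2 →J1
b3 →J2
b4 →Sf1
b5 →J2

bond 2 →J1  (Se1 fixes effort; stroke away)
bond 4 →Sf1  (Sf1 fixes flow; stroke at Sf1)
bond 0 →TF1  (closing 1-jn rule on J1)
bond 1 →J2  (common-f at J2 fixed by 4)
bond 3 →J2  (J2: bond 4 brought flow, rest push out)
bond 5 →J2  (J2: bond 4 brought flow, rest push out)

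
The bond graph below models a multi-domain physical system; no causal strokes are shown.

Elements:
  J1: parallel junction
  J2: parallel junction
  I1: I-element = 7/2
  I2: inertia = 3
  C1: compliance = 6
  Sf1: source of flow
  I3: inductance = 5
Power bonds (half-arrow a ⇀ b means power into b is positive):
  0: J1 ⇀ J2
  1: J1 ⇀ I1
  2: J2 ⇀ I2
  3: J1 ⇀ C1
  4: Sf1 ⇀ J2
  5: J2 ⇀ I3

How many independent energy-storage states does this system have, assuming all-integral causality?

4  (C1, I1, I2, I3 all integral)

bond 4 stroke→Sf1  (Sf1: flow source, stroke at near end)
bond 1 stroke→I1  (I1 integral (f out))
bond 2 stroke→I2  (I2 outputs flow p/I2)
bond 3 stroke→J1  (C1: C, integral causality)
bond 0 stroke→J2  (0-jn J1 has e-setter on 3)
bond 5 stroke→I3  (0-jn J2 has e-setter on 0)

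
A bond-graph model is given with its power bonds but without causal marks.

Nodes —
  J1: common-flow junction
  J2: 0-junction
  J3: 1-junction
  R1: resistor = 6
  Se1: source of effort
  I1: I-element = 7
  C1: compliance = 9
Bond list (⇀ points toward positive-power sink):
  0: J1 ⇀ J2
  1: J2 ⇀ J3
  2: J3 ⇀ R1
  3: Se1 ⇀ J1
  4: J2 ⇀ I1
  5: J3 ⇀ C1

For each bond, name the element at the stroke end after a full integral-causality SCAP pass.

b0 →J2
b1 →J3
b2 →R1
b3 →J1
b4 →I1
b5 →J3

bond 3 |J1  (Se1: effort source, stroke at far end)
bond 0 |J2  (J1: last free bond brings flow in)
bond 1 |J3  (J2: bond 0 brought effort, rest push out)
bond 4 |I1  (J2 effort already set via bond 0)
bond 5 |J3  (prefer integral on C1)
bond 2 |R1  (only one flow-in slot at J3)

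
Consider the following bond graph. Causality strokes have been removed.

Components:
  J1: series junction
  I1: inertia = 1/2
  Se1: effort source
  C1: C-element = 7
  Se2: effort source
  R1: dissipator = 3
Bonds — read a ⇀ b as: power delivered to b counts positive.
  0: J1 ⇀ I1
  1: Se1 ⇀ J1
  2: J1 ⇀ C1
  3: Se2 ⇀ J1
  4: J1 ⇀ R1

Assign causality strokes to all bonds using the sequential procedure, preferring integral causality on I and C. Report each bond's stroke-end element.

#0 stroke→I1
#1 stroke→J1
#2 stroke→J1
#3 stroke→J1
#4 stroke→J1

#1 →J1  (Se1 (Se) sets effort on bond)
#3 →J1  (Se2: effort source, stroke at far end)
#0 →I1  (prefer integral on I1)
#2 →J1  (common-f at J1 fixed by 0)
#4 →J1  (common-f at J1 fixed by 0)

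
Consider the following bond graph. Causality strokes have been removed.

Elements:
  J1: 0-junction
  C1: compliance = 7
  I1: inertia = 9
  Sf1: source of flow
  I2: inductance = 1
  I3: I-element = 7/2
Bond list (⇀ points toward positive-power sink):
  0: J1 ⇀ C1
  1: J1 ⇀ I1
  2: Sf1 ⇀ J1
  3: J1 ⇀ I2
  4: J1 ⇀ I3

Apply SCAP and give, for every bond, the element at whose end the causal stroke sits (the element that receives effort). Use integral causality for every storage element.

β2 |Sf1  (Sf1: flow source, stroke at near end)
β0 |J1  (C1: C, integral causality)
β1 |I1  (0-jn J1 has e-setter on 0)
β3 |I2  (J1: bond 0 brought effort, rest push out)
β4 |I3  (J1 effort already set via bond 0)

#0 stroke at J1
#1 stroke at I1
#2 stroke at Sf1
#3 stroke at I2
#4 stroke at I3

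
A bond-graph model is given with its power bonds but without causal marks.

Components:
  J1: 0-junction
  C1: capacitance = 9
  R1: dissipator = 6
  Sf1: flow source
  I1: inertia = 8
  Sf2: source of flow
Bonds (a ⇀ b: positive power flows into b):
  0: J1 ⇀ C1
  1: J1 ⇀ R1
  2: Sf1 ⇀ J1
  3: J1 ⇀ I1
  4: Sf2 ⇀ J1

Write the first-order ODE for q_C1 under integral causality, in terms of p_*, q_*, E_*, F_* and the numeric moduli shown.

dq_C1/dt = F_Sf1 + F_Sf2 - p_I1/8 - q_C1/54

b2 |Sf1  (Sf1 (Sf) sets flow on bond)
b4 |Sf2  (source Sf2 imposes f)
b0 |J1  (prefer integral on C1)
b1 |R1  (J1 effort already set via bond 0)
b3 |I1  (common-e at J1 fixed by 0)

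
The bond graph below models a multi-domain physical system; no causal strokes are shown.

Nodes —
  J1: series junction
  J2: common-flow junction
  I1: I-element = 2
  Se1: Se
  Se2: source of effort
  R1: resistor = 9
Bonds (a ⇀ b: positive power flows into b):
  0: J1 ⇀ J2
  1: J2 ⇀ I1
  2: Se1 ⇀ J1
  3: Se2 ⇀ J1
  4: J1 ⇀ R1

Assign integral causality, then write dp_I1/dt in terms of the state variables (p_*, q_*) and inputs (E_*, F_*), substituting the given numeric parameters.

dp_I1/dt = E_Se1 + E_Se2 - 9*p_I1/2

bond 2 stroke→J1  (Se1 (Se) sets effort on bond)
bond 3 stroke→J1  (source Se2 imposes e)
bond 1 stroke→I1  (prefer integral on I1)
bond 0 stroke→J2  (J2: bond 1 brought flow, rest push out)
bond 4 stroke→J1  (J1 flow already set via bond 0)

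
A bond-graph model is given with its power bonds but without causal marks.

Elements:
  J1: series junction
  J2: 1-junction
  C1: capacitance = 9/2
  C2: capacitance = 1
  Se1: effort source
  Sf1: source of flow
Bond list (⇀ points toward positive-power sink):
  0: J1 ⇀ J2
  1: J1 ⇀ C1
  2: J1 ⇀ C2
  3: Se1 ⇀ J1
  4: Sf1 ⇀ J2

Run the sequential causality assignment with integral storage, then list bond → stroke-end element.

b0 →J2
b1 →J1
b2 →J1
b3 →J1
b4 →Sf1

β3 |J1  (source Se1 imposes e)
β4 |Sf1  (Sf1 fixes flow; stroke at Sf1)
β0 |J2  (J2: bond 4 brought flow, rest push out)
β1 |J1  (1-jn J1 has f-setter on 0)
β2 |J1  (J1 flow already set via bond 0)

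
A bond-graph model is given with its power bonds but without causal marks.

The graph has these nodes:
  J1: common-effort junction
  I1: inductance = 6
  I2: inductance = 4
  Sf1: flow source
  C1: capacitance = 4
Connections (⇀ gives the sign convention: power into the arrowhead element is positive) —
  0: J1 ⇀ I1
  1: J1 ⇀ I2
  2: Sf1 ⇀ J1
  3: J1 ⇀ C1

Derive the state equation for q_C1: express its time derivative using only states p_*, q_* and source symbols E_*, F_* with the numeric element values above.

#2 →Sf1  (Sf1 fixes flow; stroke at Sf1)
#0 →I1  (prefer integral on I1)
#1 →I2  (I2 integral (f out))
#3 →J1  (only one effort-in slot at J1)

dq_C1/dt = F_Sf1 - p_I1/6 - p_I2/4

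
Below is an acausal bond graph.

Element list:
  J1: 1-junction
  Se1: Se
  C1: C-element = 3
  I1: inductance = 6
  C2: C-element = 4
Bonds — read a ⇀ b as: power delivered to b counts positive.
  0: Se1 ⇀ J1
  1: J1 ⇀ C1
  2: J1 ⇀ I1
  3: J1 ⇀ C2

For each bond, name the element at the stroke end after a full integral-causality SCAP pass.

#0 |J1  (source Se1 imposes e)
#1 |J1  (C1 integral (e out))
#2 |I1  (I1 integral (f out))
#3 |J1  (1-jn J1 has f-setter on 2)

bond 0 |J1
bond 1 |J1
bond 2 |I1
bond 3 |J1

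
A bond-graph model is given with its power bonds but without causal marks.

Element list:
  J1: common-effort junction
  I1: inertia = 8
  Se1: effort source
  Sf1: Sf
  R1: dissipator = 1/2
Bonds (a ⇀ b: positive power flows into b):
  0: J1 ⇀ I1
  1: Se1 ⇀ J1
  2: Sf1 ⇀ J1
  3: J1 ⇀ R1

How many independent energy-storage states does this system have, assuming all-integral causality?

bond 1 →J1  (Se1: effort source, stroke at far end)
bond 2 →Sf1  (Sf1 (Sf) sets flow on bond)
bond 0 →I1  (J1 effort already set via bond 1)
bond 3 →R1  (J1 effort already set via bond 1)

1  (I1 all integral)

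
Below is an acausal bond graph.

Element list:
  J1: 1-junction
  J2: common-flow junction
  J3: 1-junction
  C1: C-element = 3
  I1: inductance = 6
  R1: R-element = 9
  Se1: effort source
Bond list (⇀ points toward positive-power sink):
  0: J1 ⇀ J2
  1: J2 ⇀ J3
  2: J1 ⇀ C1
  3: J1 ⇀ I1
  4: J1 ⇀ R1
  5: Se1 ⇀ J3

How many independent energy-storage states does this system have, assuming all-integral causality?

#5 |J3  (source Se1 imposes e)
#1 |J2  (J3: last free bond brings flow in)
#0 |J1  (closing 1-jn rule on J2)
#2 |J1  (C1: C, integral causality)
#3 |I1  (I1 integral (f out))
#4 |J1  (J1: bond 3 brought flow, rest push out)

2  (C1, I1 all integral)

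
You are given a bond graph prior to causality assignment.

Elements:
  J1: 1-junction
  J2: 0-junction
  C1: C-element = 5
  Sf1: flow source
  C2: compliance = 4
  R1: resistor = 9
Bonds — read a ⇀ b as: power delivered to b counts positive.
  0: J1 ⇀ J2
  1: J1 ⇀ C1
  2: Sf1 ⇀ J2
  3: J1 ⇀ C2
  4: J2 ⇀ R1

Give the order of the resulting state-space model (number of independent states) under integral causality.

b2 →Sf1  (Sf1 (Sf) sets flow on bond)
b1 →J1  (C1 outputs effort q/C1)
b3 →J1  (C2: C, integral causality)
b0 →J2  (only one flow-in slot at J1)
b4 →R1  (0-jn J2 has e-setter on 0)

2  (C1, C2 all integral)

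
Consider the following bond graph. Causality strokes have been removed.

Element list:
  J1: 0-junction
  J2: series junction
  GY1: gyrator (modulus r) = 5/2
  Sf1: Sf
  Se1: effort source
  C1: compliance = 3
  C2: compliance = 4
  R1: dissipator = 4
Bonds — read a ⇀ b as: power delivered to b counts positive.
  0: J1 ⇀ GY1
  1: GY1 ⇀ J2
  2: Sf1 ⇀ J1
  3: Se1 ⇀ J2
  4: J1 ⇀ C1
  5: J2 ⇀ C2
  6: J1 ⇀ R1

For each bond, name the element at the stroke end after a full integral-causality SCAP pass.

bond 2 stroke→Sf1  (Sf1: flow source, stroke at near end)
bond 3 stroke→J2  (source Se1 imposes e)
bond 4 stroke→J1  (C1 integral (e out))
bond 0 stroke→GY1  (J1 effort already set via bond 4)
bond 6 stroke→R1  (common-e at J1 fixed by 4)
bond 1 stroke→GY1  (through GY1, causality inverts; strokes same side of GY1)
bond 5 stroke→J2  (J2: bond 1 brought flow, rest push out)

#0 |GY1
#1 |GY1
#2 |Sf1
#3 |J2
#4 |J1
#5 |J2
#6 |R1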